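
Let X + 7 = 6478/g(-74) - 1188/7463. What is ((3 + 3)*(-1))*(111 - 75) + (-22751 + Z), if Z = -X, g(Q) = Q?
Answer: -6315751147/276131 ≈ -22872.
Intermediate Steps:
X = -26149530/276131 (X = -7 + (6478/(-74) - 1188/7463) = -7 + (6478*(-1/74) - 1188*1/7463) = -7 + (-3239/37 - 1188/7463) = -7 - 24216613/276131 = -26149530/276131 ≈ -94.700)
Z = 26149530/276131 (Z = -1*(-26149530/276131) = 26149530/276131 ≈ 94.700)
((3 + 3)*(-1))*(111 - 75) + (-22751 + Z) = ((3 + 3)*(-1))*(111 - 75) + (-22751 + 26149530/276131) = (6*(-1))*36 - 6256106851/276131 = -6*36 - 6256106851/276131 = -216 - 6256106851/276131 = -6315751147/276131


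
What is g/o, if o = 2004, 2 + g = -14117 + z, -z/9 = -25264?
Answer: 213257/2004 ≈ 106.42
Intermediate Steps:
z = 227376 (z = -9*(-25264) = 227376)
g = 213257 (g = -2 + (-14117 + 227376) = -2 + 213259 = 213257)
g/o = 213257/2004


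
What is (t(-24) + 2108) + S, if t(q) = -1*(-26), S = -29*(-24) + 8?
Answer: 2838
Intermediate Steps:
S = 704 (S = 696 + 8 = 704)
t(q) = 26
(t(-24) + 2108) + S = (26 + 2108) + 704 = 2134 + 704 = 2838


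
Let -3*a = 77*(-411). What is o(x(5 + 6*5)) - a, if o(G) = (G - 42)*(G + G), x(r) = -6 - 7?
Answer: -9119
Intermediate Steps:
x(r) = -13
o(G) = 2*G*(-42 + G) (o(G) = (-42 + G)*(2*G) = 2*G*(-42 + G))
a = 10549 (a = -77*(-411)/3 = -⅓*(-31647) = 10549)
o(x(5 + 6*5)) - a = 2*(-13)*(-42 - 13) - 1*10549 = 2*(-13)*(-55) - 10549 = 1430 - 10549 = -9119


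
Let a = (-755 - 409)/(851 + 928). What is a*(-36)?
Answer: 13968/593 ≈ 23.555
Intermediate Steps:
a = -388/593 (a = -1164/1779 = -1164*1/1779 = -388/593 ≈ -0.65430)
a*(-36) = -388/593*(-36) = 13968/593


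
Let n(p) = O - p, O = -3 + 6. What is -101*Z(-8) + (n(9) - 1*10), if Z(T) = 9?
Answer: -925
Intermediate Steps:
O = 3
n(p) = 3 - p
-101*Z(-8) + (n(9) - 1*10) = -101*9 + ((3 - 1*9) - 1*10) = -909 + ((3 - 9) - 10) = -909 + (-6 - 10) = -909 - 16 = -925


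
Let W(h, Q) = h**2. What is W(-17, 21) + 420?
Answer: 709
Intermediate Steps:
W(-17, 21) + 420 = (-17)**2 + 420 = 289 + 420 = 709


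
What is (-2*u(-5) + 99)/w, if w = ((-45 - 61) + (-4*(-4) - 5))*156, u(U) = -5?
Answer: -109/14820 ≈ -0.0073549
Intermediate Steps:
w = -14820 (w = (-106 + (16 - 5))*156 = (-106 + 11)*156 = -95*156 = -14820)
(-2*u(-5) + 99)/w = (-2*(-5) + 99)/(-14820) = (10 + 99)*(-1/14820) = 109*(-1/14820) = -109/14820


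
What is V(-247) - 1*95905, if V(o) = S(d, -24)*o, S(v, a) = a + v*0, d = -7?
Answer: -89977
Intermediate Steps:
S(v, a) = a (S(v, a) = a + 0 = a)
V(o) = -24*o
V(-247) - 1*95905 = -24*(-247) - 1*95905 = 5928 - 95905 = -89977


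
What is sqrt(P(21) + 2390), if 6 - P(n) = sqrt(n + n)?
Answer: sqrt(2396 - sqrt(42)) ≈ 48.883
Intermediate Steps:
P(n) = 6 - sqrt(2)*sqrt(n) (P(n) = 6 - sqrt(n + n) = 6 - sqrt(2*n) = 6 - sqrt(2)*sqrt(n))
sqrt(P(21) + 2390) = sqrt((6 - sqrt(2)*sqrt(21)) + 2390) = sqrt((6 - sqrt(42)) + 2390) = sqrt(2396 - sqrt(42))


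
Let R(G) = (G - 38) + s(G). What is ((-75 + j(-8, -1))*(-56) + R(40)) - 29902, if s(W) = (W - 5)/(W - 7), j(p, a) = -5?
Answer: -838825/33 ≈ -25419.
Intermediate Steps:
s(W) = (-5 + W)/(-7 + W)
R(G) = -38 + G + (-5 + G)/(-7 + G) (R(G) = (G - 38) + (-5 + G)/(-7 + G) = (-38 + G) + (-5 + G)/(-7 + G) = -38 + G + (-5 + G)/(-7 + G))
((-75 + j(-8, -1))*(-56) + R(40)) - 29902 = ((-75 - 5)*(-56) + (261 + 40² - 44*40)/(-7 + 40)) - 29902 = (-80*(-56) + (261 + 1600 - 1760)/33) - 29902 = (4480 + (1/33)*101) - 29902 = (4480 + 101/33) - 29902 = 147941/33 - 29902 = -838825/33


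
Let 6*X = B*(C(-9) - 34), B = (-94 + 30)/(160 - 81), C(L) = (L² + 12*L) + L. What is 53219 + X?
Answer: 12615143/237 ≈ 53228.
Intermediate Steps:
C(L) = L² + 13*L
B = -64/79 ≈ -0.81013
X = 2240/237 (X = (-64*(-9*(13 - 9) - 34)/79)/6 = (-64*(-9*4 - 34)/79)/6 = (-64*(-36 - 34)/79)/6 = (-64/79*(-70))/6 = (⅙)*(4480/79) = 2240/237 ≈ 9.4515)
53219 + X = 53219 + 2240/237 = 12615143/237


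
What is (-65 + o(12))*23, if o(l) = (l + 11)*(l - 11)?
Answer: -966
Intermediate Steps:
o(l) = (-11 + l)*(11 + l) (o(l) = (11 + l)*(-11 + l) = (-11 + l)*(11 + l))
(-65 + o(12))*23 = (-65 + (-121 + 12**2))*23 = (-65 + (-121 + 144))*23 = (-65 + 23)*23 = -42*23 = -966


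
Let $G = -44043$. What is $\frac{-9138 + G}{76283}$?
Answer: $- \frac{53181}{76283} \approx -0.69715$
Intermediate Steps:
$\frac{-9138 + G}{76283} = \frac{-9138 - 44043}{76283} = \left(-53181\right) \frac{1}{76283} = - \frac{53181}{76283}$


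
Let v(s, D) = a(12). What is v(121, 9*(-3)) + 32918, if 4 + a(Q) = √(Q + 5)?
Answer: 32914 + √17 ≈ 32918.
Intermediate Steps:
a(Q) = -4 + √(5 + Q) (a(Q) = -4 + √(Q + 5) = -4 + √(5 + Q))
v(s, D) = -4 + √17 (v(s, D) = -4 + √(5 + 12) = -4 + √17)
v(121, 9*(-3)) + 32918 = (-4 + √17) + 32918 = 32914 + √17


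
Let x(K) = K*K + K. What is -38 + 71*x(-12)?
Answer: 9334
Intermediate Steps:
x(K) = K + K**2 (x(K) = K**2 + K = K + K**2)
-38 + 71*x(-12) = -38 + 71*(-12*(1 - 12)) = -38 + 71*(-12*(-11)) = -38 + 71*132 = -38 + 9372 = 9334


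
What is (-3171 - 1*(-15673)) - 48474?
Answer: -35972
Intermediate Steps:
(-3171 - 1*(-15673)) - 48474 = (-3171 + 15673) - 48474 = 12502 - 48474 = -35972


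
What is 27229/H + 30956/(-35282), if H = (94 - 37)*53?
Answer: 433587751/53293461 ≈ 8.1358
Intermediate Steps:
H = 3021 (H = 57*53 = 3021)
27229/H + 30956/(-35282) = 27229/3021 + 30956/(-35282) = 27229*(1/3021) + 30956*(-1/35282) = 27229/3021 - 15478/17641 = 433587751/53293461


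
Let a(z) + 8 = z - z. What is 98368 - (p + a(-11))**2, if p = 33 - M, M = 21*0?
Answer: 97743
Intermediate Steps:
M = 0
p = 33 (p = 33 - 1*0 = 33 + 0 = 33)
a(z) = -8 (a(z) = -8 + (z - z) = -8 + 0 = -8)
98368 - (p + a(-11))**2 = 98368 - (33 - 8)**2 = 98368 - 1*25**2 = 98368 - 1*625 = 98368 - 625 = 97743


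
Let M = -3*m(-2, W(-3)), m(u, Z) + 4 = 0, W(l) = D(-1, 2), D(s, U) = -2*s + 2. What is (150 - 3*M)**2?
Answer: 12996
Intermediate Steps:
D(s, U) = 2 - 2*s
W(l) = 4 (W(l) = 2 - 2*(-1) = 2 + 2 = 4)
m(u, Z) = -4 (m(u, Z) = -4 + 0 = -4)
M = 12 (M = -3*(-4) = 12)
(150 - 3*M)**2 = (150 - 3*12)**2 = (150 - 36)**2 = 114**2 = 12996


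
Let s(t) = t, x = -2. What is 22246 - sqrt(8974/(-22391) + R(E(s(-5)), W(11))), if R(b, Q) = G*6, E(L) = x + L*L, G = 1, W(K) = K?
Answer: 22246 - 2*sqrt(701801113)/22391 ≈ 22244.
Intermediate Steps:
E(L) = -2 + L**2 (E(L) = -2 + L*L = -2 + L**2)
R(b, Q) = 6 (R(b, Q) = 1*6 = 6)
22246 - sqrt(8974/(-22391) + R(E(s(-5)), W(11))) = 22246 - sqrt(8974/(-22391) + 6) = 22246 - sqrt(8974*(-1/22391) + 6) = 22246 - sqrt(-8974/22391 + 6) = 22246 - sqrt(125372/22391) = 22246 - 2*sqrt(701801113)/22391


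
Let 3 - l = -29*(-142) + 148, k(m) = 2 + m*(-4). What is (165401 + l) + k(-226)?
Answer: 162044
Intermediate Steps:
k(m) = 2 - 4*m
l = -4263 (l = 3 - (-29*(-142) + 148) = 3 - (4118 + 148) = 3 - 1*4266 = 3 - 4266 = -4263)
(165401 + l) + k(-226) = (165401 - 4263) + (2 - 4*(-226)) = 161138 + (2 + 904) = 161138 + 906 = 162044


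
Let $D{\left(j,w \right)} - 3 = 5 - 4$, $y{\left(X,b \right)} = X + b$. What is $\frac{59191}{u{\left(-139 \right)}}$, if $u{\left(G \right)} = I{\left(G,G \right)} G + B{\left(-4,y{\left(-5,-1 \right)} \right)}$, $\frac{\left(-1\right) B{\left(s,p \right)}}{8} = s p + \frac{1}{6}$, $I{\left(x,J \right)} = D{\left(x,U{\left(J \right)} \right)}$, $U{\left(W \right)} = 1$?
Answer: $- \frac{177573}{2248} \approx -78.992$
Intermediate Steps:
$D{\left(j,w \right)} = 4$ ($D{\left(j,w \right)} = 3 + \left(5 - 4\right) = 3 + 1 = 4$)
$I{\left(x,J \right)} = 4$
$B{\left(s,p \right)} = - \frac{4}{3} - 8 p s$ ($B{\left(s,p \right)} = - 8 \left(s p + \frac{1}{6}\right) = - 8 \left(p s + \frac{1}{6}\right) = - 8 \left(\frac{1}{6} + p s\right) = - \frac{4}{3} - 8 p s$)
$u{\left(G \right)} = - \frac{580}{3} + 4 G$ ($u{\left(G \right)} = 4 G - \left(\frac{4}{3} + 8 \left(-5 - 1\right) \left(-4\right)\right) = 4 G - \left(\frac{4}{3} - -192\right) = 4 G - \frac{580}{3} = - \frac{580}{3} + 4 G$)
$\frac{59191}{u{\left(-139 \right)}} = \frac{59191}{- \frac{580}{3} + 4 \left(-139\right)} = \frac{59191}{- \frac{580}{3} - 556} = \frac{59191}{- \frac{2248}{3}} = 59191 \left(- \frac{3}{2248}\right) = - \frac{177573}{2248}$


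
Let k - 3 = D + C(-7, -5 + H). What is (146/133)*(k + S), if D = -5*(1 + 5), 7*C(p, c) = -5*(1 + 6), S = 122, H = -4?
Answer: 13140/133 ≈ 98.797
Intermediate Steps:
C(p, c) = -5 (C(p, c) = (-5*(1 + 6))/7 = (-5*7)/7 = (⅐)*(-35) = -5)
D = -30 (D = -5*6 = -30)
k = -32 (k = 3 + (-30 - 5) = 3 - 35 = -32)
(146/133)*(k + S) = (146/133)*(-32 + 122) = (146*(1/133))*90 = (146/133)*90 = 13140/133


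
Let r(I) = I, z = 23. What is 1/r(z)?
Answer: 1/23 ≈ 0.043478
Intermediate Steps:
1/r(z) = 1/23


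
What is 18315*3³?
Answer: 494505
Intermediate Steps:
18315*3³ = 18315*27 = 494505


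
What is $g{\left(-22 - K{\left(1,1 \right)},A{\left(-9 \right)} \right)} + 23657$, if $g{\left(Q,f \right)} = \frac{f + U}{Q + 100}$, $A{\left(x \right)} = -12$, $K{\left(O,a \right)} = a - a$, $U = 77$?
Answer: $\frac{141947}{6} \approx 23658.0$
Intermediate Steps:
$K{\left(O,a \right)} = 0$
$g{\left(Q,f \right)} = \frac{77 + f}{100 + Q}$ ($g{\left(Q,f \right)} = \frac{f + 77}{Q + 100} = \frac{77 + f}{100 + Q}$)
$g{\left(-22 - K{\left(1,1 \right)},A{\left(-9 \right)} \right)} + 23657 = \frac{77 - 12}{100 - 22} + 23657 = \frac{1}{100 + \left(-22 + 0\right)} 65 + 23657 = \frac{1}{100 - 22} \cdot 65 + 23657 = \frac{1}{78} \cdot 65 + 23657 = \frac{5}{6} + 23657 = \frac{141947}{6}$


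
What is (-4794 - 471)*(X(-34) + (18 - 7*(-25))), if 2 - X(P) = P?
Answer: -1205685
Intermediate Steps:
X(P) = 2 - P
(-4794 - 471)*(X(-34) + (18 - 7*(-25))) = (-4794 - 471)*((2 - 1*(-34)) + (18 - 7*(-25))) = -5265*((2 + 34) + (18 + 175)) = -5265*(36 + 193) = -5265*229 = -1205685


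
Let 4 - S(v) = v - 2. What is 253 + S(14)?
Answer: 245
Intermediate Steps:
S(v) = 6 - v (S(v) = 4 - (v - 2) = 4 - (-2 + v) = 4 + (2 - v) = 6 - v)
253 + S(14) = 253 + (6 - 1*14) = 253 + (6 - 14) = 253 - 8 = 245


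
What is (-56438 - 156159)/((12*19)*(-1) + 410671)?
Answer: -19327/37313 ≈ -0.51797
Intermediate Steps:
(-56438 - 156159)/((12*19)*(-1) + 410671) = -212597/(228*(-1) + 410671) = -212597/(-228 + 410671) = -212597/410443 = -212597*1/410443 = -19327/37313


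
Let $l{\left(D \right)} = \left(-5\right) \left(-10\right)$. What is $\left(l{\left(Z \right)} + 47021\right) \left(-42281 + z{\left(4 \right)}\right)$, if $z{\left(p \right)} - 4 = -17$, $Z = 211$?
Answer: $-1990820874$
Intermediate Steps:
$z{\left(p \right)} = -13$ ($z{\left(p \right)} = 4 - 17 = -13$)
$l{\left(D \right)} = 50$
$\left(l{\left(Z \right)} + 47021\right) \left(-42281 + z{\left(4 \right)}\right) = \left(50 + 47021\right) \left(-42281 - 13\right) = 47071 \left(-42294\right) = -1990820874$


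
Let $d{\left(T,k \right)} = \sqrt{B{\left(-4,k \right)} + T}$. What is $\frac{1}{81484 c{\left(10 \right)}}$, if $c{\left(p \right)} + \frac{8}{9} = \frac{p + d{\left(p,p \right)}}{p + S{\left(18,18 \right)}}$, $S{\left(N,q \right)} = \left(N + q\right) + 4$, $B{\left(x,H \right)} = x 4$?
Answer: $- \frac{34875}{1967553406} - \frac{2025 i \sqrt{6}}{3935106812} \approx -1.7725 \cdot 10^{-5} - 1.2605 \cdot 10^{-6} i$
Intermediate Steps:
$B{\left(x,H \right)} = 4 x$
$S{\left(N,q \right)} = 4 + N + q$
$d{\left(T,k \right)} = \sqrt{-16 + T}$ ($d{\left(T,k \right)} = \sqrt{4 \left(-4\right) + T} = \sqrt{-16 + T}$)
$c{\left(p \right)} = - \frac{8}{9} + \frac{p + \sqrt{-16 + p}}{40 + p}$ ($c{\left(p \right)} = - \frac{8}{9} + \frac{p + \sqrt{-16 + p}}{p + \left(4 + 18 + 18\right)} = - \frac{8}{9} + \frac{p + \sqrt{-16 + p}}{p + 40} = - \frac{8}{9} + \frac{p + \sqrt{-16 + p}}{40 + p}$)
$\frac{1}{81484 c{\left(10 \right)}} = \frac{1}{81484 \frac{-320 + 10 + 9 \sqrt{-16 + 10}}{9 \left(40 + 10\right)}} = \frac{1}{81484 \frac{-320 + 10 + 9 \sqrt{-6}}{9 \cdot 50}} = \frac{1}{81484 \cdot \frac{1}{9} \cdot \frac{1}{50} \left(-320 + 10 + 9 i \sqrt{6}\right)} = \frac{1}{81484 \cdot \frac{1}{9} \cdot \frac{1}{50} \left(-310 + 9 i \sqrt{6}\right)} = \frac{1}{81484 \left(- \frac{31}{45} + \frac{i \sqrt{6}}{50}\right)}$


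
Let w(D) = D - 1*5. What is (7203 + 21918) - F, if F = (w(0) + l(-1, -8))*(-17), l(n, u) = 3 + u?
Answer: 28951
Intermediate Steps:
w(D) = -5 + D (w(D) = D - 5 = -5 + D)
F = 170 (F = ((-5 + 0) + (3 - 8))*(-17) = (-5 - 5)*(-17) = -10*(-17) = 170)
(7203 + 21918) - F = (7203 + 21918) - 1*170 = 29121 - 170 = 28951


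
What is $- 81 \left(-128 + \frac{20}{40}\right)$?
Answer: $\frac{20655}{2} \approx 10328.0$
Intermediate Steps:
$- 81 \left(-128 + \frac{20}{40}\right) = - 81 \left(-128 + 20 \cdot \frac{1}{40}\right) = - 81 \left(-128 + \frac{1}{2}\right) = \left(-81\right) \left(- \frac{255}{2}\right) = \frac{20655}{2}$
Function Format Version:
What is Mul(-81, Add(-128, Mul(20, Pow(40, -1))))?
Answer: Rational(20655, 2) ≈ 10328.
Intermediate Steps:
Mul(-81, Add(-128, Mul(20, Pow(40, -1)))) = Mul(-81, Add(-128, Mul(20, Rational(1, 40)))) = Mul(-81, Add(-128, Rational(1, 2))) = Mul(-81, Rational(-255, 2)) = Rational(20655, 2)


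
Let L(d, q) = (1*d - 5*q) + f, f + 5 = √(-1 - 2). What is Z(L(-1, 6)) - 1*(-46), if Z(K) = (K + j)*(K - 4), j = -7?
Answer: 1763 - 83*I*√3 ≈ 1763.0 - 143.76*I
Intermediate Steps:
f = -5 + I*√3 (f = -5 + √(-1 - 2) = -5 + √(-3) = -5 + I*√3 ≈ -5.0 + 1.732*I)
L(d, q) = -5 + d - 5*q + I*√3 (L(d, q) = (1*d - 5*q) + (-5 + I*√3) = (d - 5*q) + (-5 + I*√3) = -5 + d - 5*q + I*√3)
Z(K) = (-7 + K)*(-4 + K) (Z(K) = (K - 7)*(K - 4) = (-7 + K)*(-4 + K))
Z(L(-1, 6)) - 1*(-46) = (28 + (-5 - 1 - 5*6 + I*√3)² - 11*(-5 - 1 - 5*6 + I*√3)) - 1*(-46) = (28 + (-5 - 1 - 30 + I*√3)² - 11*(-5 - 1 - 30 + I*√3)) + 46 = (28 + (-36 + I*√3)² - 11*(-36 + I*√3)) + 46 = (28 + (-36 + I*√3)² + (396 - 11*I*√3)) + 46 = (424 + (-36 + I*√3)² - 11*I*√3) + 46 = 470 + (-36 + I*√3)² - 11*I*√3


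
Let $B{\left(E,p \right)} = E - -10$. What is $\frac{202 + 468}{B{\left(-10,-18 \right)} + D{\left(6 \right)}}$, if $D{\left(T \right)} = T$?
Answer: $\frac{335}{3} \approx 111.67$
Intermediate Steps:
$B{\left(E,p \right)} = 10 + E$ ($B{\left(E,p \right)} = E + 10 = 10 + E$)
$\frac{202 + 468}{B{\left(-10,-18 \right)} + D{\left(6 \right)}} = \frac{202 + 468}{\left(10 - 10\right) + 6} = \frac{670}{0 + 6} = \frac{670}{6} = 670 \cdot \frac{1}{6} = \frac{335}{3}$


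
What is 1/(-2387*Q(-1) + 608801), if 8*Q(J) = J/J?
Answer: 8/4868021 ≈ 1.6434e-6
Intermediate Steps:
Q(J) = ⅛ (Q(J) = (J/J)/8 = (⅛)*1 = ⅛)
1/(-2387*Q(-1) + 608801) = 1/(-2387*⅛ + 608801) = 1/(-2387/8 + 608801) = 1/(4868021/8) = 8/4868021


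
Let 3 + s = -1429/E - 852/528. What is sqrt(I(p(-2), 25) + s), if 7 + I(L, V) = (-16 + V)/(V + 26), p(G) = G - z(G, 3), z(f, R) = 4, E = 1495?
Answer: I*sqrt(3874384261605)/559130 ≈ 3.5204*I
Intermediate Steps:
p(G) = -4 + G (p(G) = G - 1*4 = G - 4 = -4 + G)
s = -366361/65780 (s = -3 + (-1429/1495 - 852/528) = -3 + (-1429*1/1495 - 852*1/528) = -3 + (-1429/1495 - 71/44) = -3 - 169021/65780 = -366361/65780 ≈ -5.5695)
I(L, V) = -7 + (-16 + V)/(26 + V) (I(L, V) = -7 + (-16 + V)/(V + 26) = -7 + (-16 + V)/(26 + V))
sqrt(I(p(-2), 25) + s) = sqrt(6*(-33 - 1*25)/(26 + 25) - 366361/65780) = sqrt(6*(-33 - 25)/51 - 366361/65780) = sqrt(6*(1/51)*(-58) - 366361/65780) = sqrt(-116/17 - 366361/65780) = sqrt(-13858617/1118260) = I*sqrt(3874384261605)/559130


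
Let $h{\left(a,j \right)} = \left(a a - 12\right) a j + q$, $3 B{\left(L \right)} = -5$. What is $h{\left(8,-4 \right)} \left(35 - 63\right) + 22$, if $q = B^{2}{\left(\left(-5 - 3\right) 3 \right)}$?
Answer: $\frac{418826}{9} \approx 46536.0$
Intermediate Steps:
$B{\left(L \right)} = - \frac{5}{3}$ ($B{\left(L \right)} = \frac{1}{3} \left(-5\right) = - \frac{5}{3}$)
$q = \frac{25}{9}$ ($q = \left(- \frac{5}{3}\right)^{2} = \frac{25}{9} \approx 2.7778$)
$h{\left(a,j \right)} = \frac{25}{9} + a j \left(-12 + a^{2}\right)$ ($h{\left(a,j \right)} = \left(a a - 12\right) a j + \frac{25}{9} = \left(a^{2} - 12\right) a j + \frac{25}{9} = \left(-12 + a^{2}\right) a j + \frac{25}{9} = a \left(-12 + a^{2}\right) j + \frac{25}{9} = a j \left(-12 + a^{2}\right) + \frac{25}{9} = \frac{25}{9} + a j \left(-12 + a^{2}\right)$)
$h{\left(8,-4 \right)} \left(35 - 63\right) + 22 = \left(\frac{25}{9} - 4 \cdot 8^{3} - 96 \left(-4\right)\right) \left(35 - 63\right) + 22 = \left(\frac{25}{9} - 2048 + 384\right) \left(35 - 63\right) + 22 = \left(\frac{25}{9} - 2048 + 384\right) \left(-28\right) + 22 = \left(- \frac{14951}{9}\right) \left(-28\right) + 22 = \frac{418628}{9} + 22 = \frac{418826}{9}$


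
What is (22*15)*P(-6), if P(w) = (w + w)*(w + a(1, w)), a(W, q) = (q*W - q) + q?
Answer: 47520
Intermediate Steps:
a(W, q) = W*q (a(W, q) = (W*q - q) + q = (-q + W*q) + q = W*q)
P(w) = 4*w² (P(w) = (w + w)*(w + 1*w) = (2*w)*(w + w) = (2*w)*(2*w) = 4*w²)
(22*15)*P(-6) = (22*15)*(4*(-6)²) = 330*(4*36) = 330*144 = 47520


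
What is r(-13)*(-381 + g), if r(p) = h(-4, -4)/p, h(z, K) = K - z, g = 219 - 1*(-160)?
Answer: 0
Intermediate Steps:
g = 379 (g = 219 + 160 = 379)
r(p) = 0 (r(p) = (-4 - 1*(-4))/p = (-4 + 4)/p = 0/p = 0)
r(-13)*(-381 + g) = 0*(-381 + 379) = 0*(-2) = 0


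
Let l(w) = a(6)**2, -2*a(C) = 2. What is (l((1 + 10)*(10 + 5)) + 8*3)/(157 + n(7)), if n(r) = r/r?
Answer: 25/158 ≈ 0.15823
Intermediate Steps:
a(C) = -1 (a(C) = -1/2*2 = -1)
n(r) = 1
l(w) = 1 (l(w) = (-1)**2 = 1)
(l((1 + 10)*(10 + 5)) + 8*3)/(157 + n(7)) = (1 + 8*3)/(157 + 1) = (1 + 24)/158 = 25*(1/158) = 25/158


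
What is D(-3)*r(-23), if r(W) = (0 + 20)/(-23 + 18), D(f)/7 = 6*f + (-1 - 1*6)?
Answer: 700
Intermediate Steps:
D(f) = -49 + 42*f (D(f) = 7*(6*f + (-1 - 1*6)) = 7*(6*f + (-1 - 6)) = 7*(6*f - 7) = 7*(-7 + 6*f) = -49 + 42*f)
r(W) = -4 (r(W) = 20/(-5) = 20*(-⅕) = -4)
D(-3)*r(-23) = (-49 + 42*(-3))*(-4) = (-49 - 126)*(-4) = -175*(-4) = 700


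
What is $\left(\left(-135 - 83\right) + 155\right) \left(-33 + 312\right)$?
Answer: $-17577$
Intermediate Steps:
$\left(\left(-135 - 83\right) + 155\right) \left(-33 + 312\right) = \left(-218 + 155\right) 279 = \left(-63\right) 279 = -17577$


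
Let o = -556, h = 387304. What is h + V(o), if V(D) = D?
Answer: 386748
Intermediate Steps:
h + V(o) = 387304 - 556 = 386748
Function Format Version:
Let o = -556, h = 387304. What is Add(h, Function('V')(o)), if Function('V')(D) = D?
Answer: 386748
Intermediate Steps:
Add(h, Function('V')(o)) = Add(387304, -556) = 386748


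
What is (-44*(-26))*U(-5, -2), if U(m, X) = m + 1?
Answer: -4576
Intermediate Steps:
U(m, X) = 1 + m
(-44*(-26))*U(-5, -2) = (-44*(-26))*(1 - 5) = 1144*(-4) = -4576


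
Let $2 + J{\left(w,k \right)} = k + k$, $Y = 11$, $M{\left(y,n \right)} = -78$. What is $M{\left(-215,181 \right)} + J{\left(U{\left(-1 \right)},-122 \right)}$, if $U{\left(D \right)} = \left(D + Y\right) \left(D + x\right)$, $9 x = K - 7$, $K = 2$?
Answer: $-324$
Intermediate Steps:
$x = - \frac{5}{9}$ ($x = \frac{2 - 7}{9} = \frac{1}{9} \left(-5\right) = - \frac{5}{9} \approx -0.55556$)
$U{\left(D \right)} = \left(11 + D\right) \left(- \frac{5}{9} + D\right)$ ($U{\left(D \right)} = \left(D + 11\right) \left(D - \frac{5}{9}\right) = \left(11 + D\right) \left(- \frac{5}{9} + D\right)$)
$J{\left(w,k \right)} = -2 + 2 k$ ($J{\left(w,k \right)} = -2 + \left(k + k\right) = -2 + 2 k$)
$M{\left(-215,181 \right)} + J{\left(U{\left(-1 \right)},-122 \right)} = -78 + \left(-2 + 2 \left(-122\right)\right) = -78 - 246 = -324$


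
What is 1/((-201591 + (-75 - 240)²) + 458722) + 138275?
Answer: 49275125901/356356 ≈ 1.3828e+5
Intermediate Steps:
1/((-201591 + (-75 - 240)²) + 458722) + 138275 = 1/((-201591 + (-315)²) + 458722) + 138275 = 1/((-201591 + 99225) + 458722) + 138275 = 1/(-102366 + 458722) + 138275 = 1/356356 + 138275 = 49275125901/356356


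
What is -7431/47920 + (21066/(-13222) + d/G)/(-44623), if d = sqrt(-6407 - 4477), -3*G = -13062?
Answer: -2191659973083/14136527131760 - I*sqrt(2721)/97144271 ≈ -0.15504 - 5.3697e-7*I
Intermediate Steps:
G = 4354 (G = -1/3*(-13062) = 4354)
d = 2*I*sqrt(2721) (d = sqrt(-10884) = 2*I*sqrt(2721) ≈ 104.33*I)
-7431/47920 + (21066/(-13222) + d/G)/(-44623) = -7431/47920 + (21066/(-13222) + (2*I*sqrt(2721))/4354)/(-44623) = -7431*1/47920 + (21066*(-1/13222) + (2*I*sqrt(2721))*(1/4354))*(-1/44623) = -7431/47920 + (-10533/6611 + I*sqrt(2721)/2177)*(-1/44623) = -7431/47920 + (10533/295002653 - I*sqrt(2721)/97144271) = -2191659973083/14136527131760 - I*sqrt(2721)/97144271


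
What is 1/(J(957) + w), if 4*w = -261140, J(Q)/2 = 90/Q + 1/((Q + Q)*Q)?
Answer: -915849/59791029704 ≈ -1.5317e-5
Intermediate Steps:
J(Q) = Q⁻² + 180/Q (J(Q) = 2*(90/Q + 1/((Q + Q)*Q)) = 2*(90/Q + 1/(((2*Q))*Q)) = 2*(90/Q + (1/(2*Q))/Q) = 2*(90/Q + 1/(2*Q²)) = 2*(1/(2*Q²) + 90/Q) = Q⁻² + 180/Q)
w = -65285 (w = (¼)*(-261140) = -65285)
1/(J(957) + w) = 1/((1 + 180*957)/957² - 65285) = 1/((1 + 172260)/915849 - 65285) = 1/((1/915849)*172261 - 65285) = 1/(172261/915849 - 65285) = 1/(-59791029704/915849) = -915849/59791029704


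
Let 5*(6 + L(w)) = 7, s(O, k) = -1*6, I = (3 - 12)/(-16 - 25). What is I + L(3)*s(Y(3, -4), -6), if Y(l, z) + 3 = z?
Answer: 5703/205 ≈ 27.820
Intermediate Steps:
Y(l, z) = -3 + z
I = 9/41 (I = -9/(-41) = -9*(-1/41) = 9/41 ≈ 0.21951)
s(O, k) = -6
L(w) = -23/5 (L(w) = -6 + (⅕)*7 = -6 + 7/5 = -23/5)
I + L(3)*s(Y(3, -4), -6) = 9/41 - 23/5*(-6) = 9/41 + 138/5 = 5703/205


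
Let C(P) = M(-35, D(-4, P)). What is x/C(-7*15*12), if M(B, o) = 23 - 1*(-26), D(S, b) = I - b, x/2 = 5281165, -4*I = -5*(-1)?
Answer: 10562330/49 ≈ 2.1556e+5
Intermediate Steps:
I = -5/4 (I = -(-5)*(-1)/4 = -¼*5 = -5/4 ≈ -1.2500)
x = 10562330 (x = 2*5281165 = 10562330)
D(S, b) = -5/4 - b
M(B, o) = 49 (M(B, o) = 23 + 26 = 49)
C(P) = 49
x/C(-7*15*12) = 10562330/49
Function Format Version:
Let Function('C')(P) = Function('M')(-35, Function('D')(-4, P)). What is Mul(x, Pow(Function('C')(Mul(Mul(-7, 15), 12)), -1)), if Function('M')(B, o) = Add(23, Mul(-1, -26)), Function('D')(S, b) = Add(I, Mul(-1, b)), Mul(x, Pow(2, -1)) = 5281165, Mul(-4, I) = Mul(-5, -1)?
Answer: Rational(10562330, 49) ≈ 2.1556e+5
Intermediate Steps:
I = Rational(-5, 4) (I = Mul(Rational(-1, 4), Mul(-5, -1)) = Mul(Rational(-1, 4), 5) = Rational(-5, 4) ≈ -1.2500)
x = 10562330 (x = Mul(2, 5281165) = 10562330)
Function('D')(S, b) = Add(Rational(-5, 4), Mul(-1, b))
Function('M')(B, o) = 49 (Function('M')(B, o) = Add(23, 26) = 49)
Function('C')(P) = 49
Mul(x, Pow(Function('C')(Mul(Mul(-7, 15), 12)), -1)) = Mul(10562330, Pow(49, -1)) = Mul(10562330, Rational(1, 49)) = Rational(10562330, 49)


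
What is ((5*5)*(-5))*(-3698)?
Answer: 462250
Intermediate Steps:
((5*5)*(-5))*(-3698) = (25*(-5))*(-3698) = -125*(-3698) = 462250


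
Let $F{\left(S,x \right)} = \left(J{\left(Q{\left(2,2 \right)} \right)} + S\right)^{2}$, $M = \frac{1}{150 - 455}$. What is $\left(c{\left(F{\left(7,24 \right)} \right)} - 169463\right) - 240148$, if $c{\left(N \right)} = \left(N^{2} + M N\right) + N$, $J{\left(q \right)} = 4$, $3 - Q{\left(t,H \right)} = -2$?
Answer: $- \frac{120429066}{305} \approx -3.9485 \cdot 10^{5}$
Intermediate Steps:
$Q{\left(t,H \right)} = 5$ ($Q{\left(t,H \right)} = 3 - -2 = 3 + 2 = 5$)
$M = - \frac{1}{305}$ ($M = \frac{1}{-305} = - \frac{1}{305} \approx -0.0032787$)
$F{\left(S,x \right)} = \left(4 + S\right)^{2}$
$c{\left(N \right)} = N^{2} + \frac{304 N}{305}$ ($c{\left(N \right)} = \left(N^{2} - \frac{N}{305}\right) + N = N^{2} + \frac{304 N}{305}$)
$\left(c{\left(F{\left(7,24 \right)} \right)} - 169463\right) - 240148 = \left(\frac{\left(4 + 7\right)^{2} \left(304 + 305 \left(4 + 7\right)^{2}\right)}{305} - 169463\right) - 240148 = \left(\frac{11^{2} \left(304 + 305 \cdot 11^{2}\right)}{305} - 169463\right) - 240148 = \left(\frac{1}{305} \cdot 121 \left(304 + 305 \cdot 121\right) - 169463\right) - 240148 = \left(\frac{1}{305} \cdot 121 \left(304 + 36905\right) - 169463\right) - 240148 = \left(\frac{1}{305} \cdot 121 \cdot 37209 - 169463\right) - 240148 = \left(\frac{4502289}{305} - 169463\right) - 240148 = - \frac{47183926}{305} - 240148 = - \frac{120429066}{305}$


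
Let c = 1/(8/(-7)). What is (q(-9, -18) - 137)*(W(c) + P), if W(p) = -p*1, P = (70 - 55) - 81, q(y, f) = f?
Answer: 80755/8 ≈ 10094.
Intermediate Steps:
c = -7/8 (c = 1/(8*(-⅐)) = 1/(-8/7) = -7/8 ≈ -0.87500)
P = -66 (P = 15 - 81 = -66)
W(p) = -p
(q(-9, -18) - 137)*(W(c) + P) = (-18 - 137)*(-1*(-7/8) - 66) = -155*(7/8 - 66) = -155*(-521/8) = 80755/8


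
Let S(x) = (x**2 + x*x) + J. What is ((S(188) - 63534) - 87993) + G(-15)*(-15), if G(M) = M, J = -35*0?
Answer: -80614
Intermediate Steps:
J = 0
S(x) = 2*x**2 (S(x) = (x**2 + x*x) + 0 = (x**2 + x**2) + 0 = 2*x**2 + 0 = 2*x**2)
((S(188) - 63534) - 87993) + G(-15)*(-15) = ((2*188**2 - 63534) - 87993) - 15*(-15) = ((2*35344 - 63534) - 87993) + 225 = ((70688 - 63534) - 87993) + 225 = (7154 - 87993) + 225 = -80839 + 225 = -80614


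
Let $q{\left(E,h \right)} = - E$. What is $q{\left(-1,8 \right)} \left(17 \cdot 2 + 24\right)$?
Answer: $58$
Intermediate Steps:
$q{\left(-1,8 \right)} \left(17 \cdot 2 + 24\right) = \left(-1\right) \left(-1\right) \left(17 \cdot 2 + 24\right) = 1 \left(34 + 24\right) = 1 \cdot 58 = 58$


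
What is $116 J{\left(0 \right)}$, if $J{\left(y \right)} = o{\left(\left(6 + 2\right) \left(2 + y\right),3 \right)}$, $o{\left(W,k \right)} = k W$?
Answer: $5568$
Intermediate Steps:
$o{\left(W,k \right)} = W k$
$J{\left(y \right)} = 48 + 24 y$ ($J{\left(y \right)} = \left(6 + 2\right) \left(2 + y\right) 3 = 8 \left(2 + y\right) 3 = \left(16 + 8 y\right) 3 = 48 + 24 y$)
$116 J{\left(0 \right)} = 116 \left(48 + 24 \cdot 0\right) = 116 \left(48 + 0\right) = 116 \cdot 48 = 5568$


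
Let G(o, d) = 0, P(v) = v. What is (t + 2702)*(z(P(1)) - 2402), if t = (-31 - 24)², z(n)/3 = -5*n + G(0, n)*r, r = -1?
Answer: -13842159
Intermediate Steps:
z(n) = -15*n (z(n) = 3*(-5*n + 0*(-1)) = 3*(-5*n + 0) = 3*(-5*n) = -15*n)
t = 3025 (t = (-55)² = 3025)
(t + 2702)*(z(P(1)) - 2402) = (3025 + 2702)*(-15*1 - 2402) = 5727*(-15 - 2402) = 5727*(-2417) = -13842159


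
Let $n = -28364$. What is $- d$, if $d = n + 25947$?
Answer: $2417$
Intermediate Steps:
$d = -2417$ ($d = -28364 + 25947 = -2417$)
$- d = \left(-1\right) \left(-2417\right) = 2417$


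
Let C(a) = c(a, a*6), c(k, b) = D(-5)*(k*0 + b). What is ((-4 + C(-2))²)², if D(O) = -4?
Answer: 3748096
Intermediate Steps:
c(k, b) = -4*b (c(k, b) = -4*(k*0 + b) = -4*(0 + b) = -4*b)
C(a) = -24*a (C(a) = -4*a*6 = -24*a)
((-4 + C(-2))²)² = ((-4 - 24*(-2))²)² = ((-4 + 48)²)² = (44²)² = 1936² = 3748096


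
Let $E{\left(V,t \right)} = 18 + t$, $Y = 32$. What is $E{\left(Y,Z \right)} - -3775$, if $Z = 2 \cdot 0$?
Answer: $3793$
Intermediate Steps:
$Z = 0$
$E{\left(Y,Z \right)} - -3775 = \left(18 + 0\right) - -3775 = 18 + 3775 = 3793$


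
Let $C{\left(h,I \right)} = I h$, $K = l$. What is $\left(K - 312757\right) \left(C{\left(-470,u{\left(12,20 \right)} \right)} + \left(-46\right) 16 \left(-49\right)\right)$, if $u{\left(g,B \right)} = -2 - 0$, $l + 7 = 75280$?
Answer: $-8787857936$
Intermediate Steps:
$l = 75273$ ($l = -7 + 75280 = 75273$)
$K = 75273$
$u{\left(g,B \right)} = -2$ ($u{\left(g,B \right)} = -2 + 0 = -2$)
$\left(K - 312757\right) \left(C{\left(-470,u{\left(12,20 \right)} \right)} + \left(-46\right) 16 \left(-49\right)\right) = \left(75273 - 312757\right) \left(\left(-2\right) \left(-470\right) + \left(-46\right) 16 \left(-49\right)\right) = - 237484 \left(940 - -36064\right) = - 237484 \left(940 + 36064\right) = \left(-237484\right) 37004 = -8787857936$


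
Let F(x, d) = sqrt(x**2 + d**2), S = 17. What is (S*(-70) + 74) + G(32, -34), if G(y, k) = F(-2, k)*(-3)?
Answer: -1116 - 6*sqrt(290) ≈ -1218.2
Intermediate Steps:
F(x, d) = sqrt(d**2 + x**2)
G(y, k) = -3*sqrt(4 + k**2) (G(y, k) = sqrt(k**2 + (-2)**2)*(-3) = sqrt(k**2 + 4)*(-3) = sqrt(4 + k**2)*(-3) = -3*sqrt(4 + k**2))
(S*(-70) + 74) + G(32, -34) = (17*(-70) + 74) - 3*sqrt(4 + (-34)**2) = (-1190 + 74) - 3*sqrt(4 + 1156) = -1116 - 6*sqrt(290)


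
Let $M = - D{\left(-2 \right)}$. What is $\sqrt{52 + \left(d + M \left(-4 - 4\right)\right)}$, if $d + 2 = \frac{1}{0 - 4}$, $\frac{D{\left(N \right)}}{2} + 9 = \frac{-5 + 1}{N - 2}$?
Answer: $\frac{i \sqrt{313}}{2} \approx 8.8459 i$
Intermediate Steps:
$D{\left(N \right)} = -18 - \frac{8}{-2 + N}$ ($D{\left(N \right)} = -18 + 2 \frac{-5 + 1}{N - 2} = -18 + 2 \left(- \frac{4}{-2 + N}\right) = -18 - \frac{8}{-2 + N}$)
$M = 16$ ($M = - \frac{2 \left(14 - -18\right)}{-2 - 2} = - \frac{2 \left(14 + 18\right)}{-4} = - \frac{2 \left(-1\right) 32}{4} = \left(-1\right) \left(-16\right) = 16$)
$d = - \frac{9}{4}$ ($d = -2 + \frac{1}{0 - 4} = -2 + \frac{1}{-4} = -2 - \frac{1}{4} = - \frac{9}{4} \approx -2.25$)
$\sqrt{52 + \left(d + M \left(-4 - 4\right)\right)} = \sqrt{52 + \left(- \frac{9}{4} + 16 \left(-4 - 4\right)\right)} = \sqrt{52 + \left(- \frac{9}{4} + 16 \left(-8\right)\right)} = \sqrt{52 - \frac{521}{4}} = \sqrt{- \frac{313}{4}} = \frac{i \sqrt{313}}{2}$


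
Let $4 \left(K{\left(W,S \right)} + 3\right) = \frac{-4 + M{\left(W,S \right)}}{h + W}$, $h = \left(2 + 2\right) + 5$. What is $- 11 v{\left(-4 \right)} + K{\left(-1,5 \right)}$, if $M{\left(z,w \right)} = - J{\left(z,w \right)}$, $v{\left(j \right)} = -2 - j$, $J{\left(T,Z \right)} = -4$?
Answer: $-25$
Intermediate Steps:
$M{\left(z,w \right)} = 4$ ($M{\left(z,w \right)} = \left(-1\right) \left(-4\right) = 4$)
$h = 9$ ($h = 4 + 5 = 9$)
$K{\left(W,S \right)} = -3$ ($K{\left(W,S \right)} = -3 + \frac{\left(-4 + 4\right) \frac{1}{9 + W}}{4} = -3 + \frac{0 \frac{1}{9 + W}}{4} = -3 + \frac{1}{4} \cdot 0 = -3 + 0 = -3$)
$- 11 v{\left(-4 \right)} + K{\left(-1,5 \right)} = - 11 \left(-2 - -4\right) - 3 = - 11 \left(-2 + 4\right) - 3 = \left(-11\right) 2 - 3 = -22 - 3 = -25$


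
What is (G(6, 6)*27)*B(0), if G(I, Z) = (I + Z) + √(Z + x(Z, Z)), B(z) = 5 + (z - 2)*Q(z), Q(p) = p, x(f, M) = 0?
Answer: 1620 + 135*√6 ≈ 1950.7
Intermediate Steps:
B(z) = 5 + z*(-2 + z) (B(z) = 5 + (z - 2)*z = 5 + (-2 + z)*z = 5 + z*(-2 + z))
G(I, Z) = I + Z + √Z (G(I, Z) = (I + Z) + √(Z + 0) = (I + Z) + √Z = I + Z + √Z)
(G(6, 6)*27)*B(0) = ((6 + 6 + √6)*27)*(5 + 0² - 2*0) = ((12 + √6)*27)*(5 + 0 + 0) = (324 + 27*√6)*5 = 1620 + 135*√6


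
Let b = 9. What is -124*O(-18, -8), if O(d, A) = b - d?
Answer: -3348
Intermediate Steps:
O(d, A) = 9 - d
-124*O(-18, -8) = -124*(9 - 1*(-18)) = -124*(9 + 18) = -124*27 = -3348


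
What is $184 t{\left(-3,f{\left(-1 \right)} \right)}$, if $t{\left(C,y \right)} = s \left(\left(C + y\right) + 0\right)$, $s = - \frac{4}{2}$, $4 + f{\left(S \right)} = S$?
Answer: $2944$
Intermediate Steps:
$f{\left(S \right)} = -4 + S$
$s = -2$ ($s = \left(-4\right) \frac{1}{2} = -2$)
$t{\left(C,y \right)} = - 2 C - 2 y$ ($t{\left(C,y \right)} = - 2 \left(\left(C + y\right) + 0\right) = - 2 \left(C + y\right) = - 2 C - 2 y$)
$184 t{\left(-3,f{\left(-1 \right)} \right)} = 184 \left(\left(-2\right) \left(-3\right) - 2 \left(-4 - 1\right)\right) = 184 \left(6 - -10\right) = 184 \left(6 + 10\right) = 184 \cdot 16 = 2944$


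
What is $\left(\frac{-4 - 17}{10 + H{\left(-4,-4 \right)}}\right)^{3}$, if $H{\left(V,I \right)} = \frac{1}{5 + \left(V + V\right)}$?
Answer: $- \frac{250047}{24389} \approx -10.252$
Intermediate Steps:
$H{\left(V,I \right)} = \frac{1}{5 + 2 V}$
$\left(\frac{-4 - 17}{10 + H{\left(-4,-4 \right)}}\right)^{3} = \left(\frac{-4 - 17}{10 + \frac{1}{5 + 2 \left(-4\right)}}\right)^{3} = \left(- \frac{21}{10 + \frac{1}{5 - 8}}\right)^{3} = \left(- \frac{21}{10 + \frac{1}{-3}}\right)^{3} = \left(- \frac{21}{10 - \frac{1}{3}}\right)^{3} = \left(- \frac{21}{\frac{29}{3}}\right)^{3} = \left(\left(-21\right) \frac{3}{29}\right)^{3} = \left(- \frac{63}{29}\right)^{3} = - \frac{250047}{24389}$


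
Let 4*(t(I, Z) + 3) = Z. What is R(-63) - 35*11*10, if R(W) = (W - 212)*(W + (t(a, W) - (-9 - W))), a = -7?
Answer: 133925/4 ≈ 33481.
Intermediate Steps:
t(I, Z) = -3 + Z/4
R(W) = (-212 + W)*(6 + 9*W/4) (R(W) = (W - 212)*(W + ((-3 + W/4) - (-9 - W))) = (-212 + W)*(W + ((-3 + W/4) + (9 + W))) = (-212 + W)*(W + (6 + 5*W/4)) = (-212 + W)*(6 + 9*W/4))
R(-63) - 35*11*10 = (-1272 - 471*(-63) + (9/4)*(-63)²) - 35*11*10 = (-1272 + 29673 + (9/4)*3969) - 385*10 = (-1272 + 29673 + 35721/4) - 3850 = 149325/4 - 3850 = 133925/4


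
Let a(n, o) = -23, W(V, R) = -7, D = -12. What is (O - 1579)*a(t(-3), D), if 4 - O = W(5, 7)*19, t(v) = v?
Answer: 33166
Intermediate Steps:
O = 137 (O = 4 - (-7)*19 = 4 - 1*(-133) = 4 + 133 = 137)
(O - 1579)*a(t(-3), D) = (137 - 1579)*(-23) = -1442*(-23) = 33166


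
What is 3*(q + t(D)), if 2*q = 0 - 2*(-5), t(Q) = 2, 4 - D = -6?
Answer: 21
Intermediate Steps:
D = 10 (D = 4 - 1*(-6) = 4 + 6 = 10)
q = 5 (q = (0 - 2*(-5))/2 = (0 + 10)/2 = (1/2)*10 = 5)
3*(q + t(D)) = 3*(5 + 2) = 3*7 = 21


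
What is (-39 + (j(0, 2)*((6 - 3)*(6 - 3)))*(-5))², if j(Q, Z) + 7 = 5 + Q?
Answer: 2601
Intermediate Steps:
j(Q, Z) = -2 + Q (j(Q, Z) = -7 + (5 + Q) = -2 + Q)
(-39 + (j(0, 2)*((6 - 3)*(6 - 3)))*(-5))² = (-39 + ((-2 + 0)*((6 - 3)*(6 - 3)))*(-5))² = (-39 - 6*3*(-5))² = (-39 - 2*9*(-5))² = (-39 - 18*(-5))² = (-39 + 90)² = 51² = 2601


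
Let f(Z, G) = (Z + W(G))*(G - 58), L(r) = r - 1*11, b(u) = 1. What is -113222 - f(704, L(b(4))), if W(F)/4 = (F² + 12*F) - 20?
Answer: -76230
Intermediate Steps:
W(F) = -80 + 4*F² + 48*F (W(F) = 4*((F² + 12*F) - 20) = 4*(-20 + F² + 12*F) = -80 + 4*F² + 48*F)
L(r) = -11 + r (L(r) = r - 11 = -11 + r)
f(Z, G) = (-58 + G)*(-80 + Z + 4*G² + 48*G) (f(Z, G) = (Z + (-80 + 4*G² + 48*G))*(G - 58) = (-80 + Z + 4*G² + 48*G)*(-58 + G) = (-58 + G)*(-80 + Z + 4*G² + 48*G))
-113222 - f(704, L(b(4))) = -113222 - (4640 - 2864*(-11 + 1) - 184*(-11 + 1)² - 58*704 + 4*(-11 + 1)³ + (-11 + 1)*704) = -113222 - (4640 - 2864*(-10) - 184*(-10)² - 40832 + 4*(-10)³ - 10*704) = -113222 - (4640 + 28640 - 184*100 - 40832 + 4*(-1000) - 7040) = -113222 - (4640 + 28640 - 18400 - 40832 - 4000 - 7040) = -113222 - 1*(-36992) = -113222 + 36992 = -76230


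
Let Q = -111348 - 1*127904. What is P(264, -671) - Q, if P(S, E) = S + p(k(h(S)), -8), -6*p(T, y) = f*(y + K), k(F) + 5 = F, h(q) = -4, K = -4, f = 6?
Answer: 239528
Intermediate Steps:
k(F) = -5 + F
p(T, y) = 4 - y (p(T, y) = -(y - 4) = -(-4 + y) = -(-24 + 6*y)/6 = 4 - y)
P(S, E) = 12 + S (P(S, E) = S + (4 - 1*(-8)) = S + (4 + 8) = S + 12 = 12 + S)
Q = -239252 (Q = -111348 - 127904 = -239252)
P(264, -671) - Q = (12 + 264) - 1*(-239252) = 276 + 239252 = 239528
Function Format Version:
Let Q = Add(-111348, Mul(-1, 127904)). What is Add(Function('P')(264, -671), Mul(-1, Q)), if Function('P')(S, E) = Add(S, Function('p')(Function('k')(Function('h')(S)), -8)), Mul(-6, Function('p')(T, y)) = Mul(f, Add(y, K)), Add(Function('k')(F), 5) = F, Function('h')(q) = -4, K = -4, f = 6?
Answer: 239528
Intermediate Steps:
Function('k')(F) = Add(-5, F)
Function('p')(T, y) = Add(4, Mul(-1, y)) (Function('p')(T, y) = Mul(Rational(-1, 6), Mul(6, Add(y, -4))) = Mul(Rational(-1, 6), Mul(6, Add(-4, y))) = Mul(Rational(-1, 6), Add(-24, Mul(6, y))) = Add(4, Mul(-1, y)))
Function('P')(S, E) = Add(12, S) (Function('P')(S, E) = Add(S, Add(4, Mul(-1, -8))) = Add(S, Add(4, 8)) = Add(S, 12) = Add(12, S))
Q = -239252 (Q = Add(-111348, -127904) = -239252)
Add(Function('P')(264, -671), Mul(-1, Q)) = Add(Add(12, 264), Mul(-1, -239252)) = Add(276, 239252) = 239528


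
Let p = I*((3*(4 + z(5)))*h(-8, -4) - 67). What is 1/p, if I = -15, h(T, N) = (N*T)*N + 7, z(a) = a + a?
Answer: 1/77235 ≈ 1.2947e-5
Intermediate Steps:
z(a) = 2*a
h(T, N) = 7 + T*N² (h(T, N) = T*N² + 7 = 7 + T*N²)
p = 77235 (p = -15*((3*(4 + 2*5))*(7 - 8*(-4)²) - 67) = -15*((3*(4 + 10))*(7 - 8*16) - 67) = -15*((3*14)*(7 - 128) - 67) = -15*(42*(-121) - 67) = -15*(-5082 - 67) = -15*(-5149) = 77235)
1/p = 1/77235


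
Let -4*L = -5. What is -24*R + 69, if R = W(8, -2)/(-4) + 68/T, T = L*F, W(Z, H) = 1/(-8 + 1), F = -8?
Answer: 8097/35 ≈ 231.34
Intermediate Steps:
L = 5/4 (L = -¼*(-5) = 5/4 ≈ 1.2500)
W(Z, H) = -⅐ (W(Z, H) = 1/(-7) = -⅐)
T = -10 (T = (5/4)*(-8) = -10)
R = -947/140 (R = -⅐/(-4) + 68/(-10) = -⅐*(-¼) + 68*(-⅒) = 1/28 - 34/5 = -947/140 ≈ -6.7643)
-24*R + 69 = -24*(-947/140) + 69 = 5682/35 + 69 = 8097/35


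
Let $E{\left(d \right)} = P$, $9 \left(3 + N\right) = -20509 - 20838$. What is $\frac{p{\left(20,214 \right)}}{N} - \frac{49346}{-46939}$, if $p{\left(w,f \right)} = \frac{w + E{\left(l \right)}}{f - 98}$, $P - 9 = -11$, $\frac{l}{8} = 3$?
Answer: $\frac{118411399373}{112639142788} \approx 1.0512$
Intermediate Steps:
$l = 24$ ($l = 8 \cdot 3 = 24$)
$P = -2$ ($P = 9 - 11 = -2$)
$N = - \frac{41374}{9}$ ($N = -3 + \frac{-20509 - 20838}{9} = -3 + \frac{1}{9} \left(-41347\right) = -3 - \frac{41347}{9} = - \frac{41374}{9} \approx -4597.1$)
$E{\left(d \right)} = -2$
$p{\left(w,f \right)} = \frac{-2 + w}{-98 + f}$ ($p{\left(w,f \right)} = \frac{w - 2}{f - 98} = \frac{-2 + w}{-98 + f}$)
$\frac{p{\left(20,214 \right)}}{N} - \frac{49346}{-46939} = \frac{\frac{1}{-98 + 214} \left(-2 + 20\right)}{- \frac{41374}{9}} - \frac{49346}{-46939} = \frac{1}{116} \cdot 18 \left(- \frac{9}{41374}\right) - - \frac{49346}{46939} = \frac{1}{116} \cdot 18 \left(- \frac{9}{41374}\right) + \frac{49346}{46939} = \frac{9}{58} \left(- \frac{9}{41374}\right) + \frac{49346}{46939} = - \frac{81}{2399692} + \frac{49346}{46939} = \frac{118411399373}{112639142788}$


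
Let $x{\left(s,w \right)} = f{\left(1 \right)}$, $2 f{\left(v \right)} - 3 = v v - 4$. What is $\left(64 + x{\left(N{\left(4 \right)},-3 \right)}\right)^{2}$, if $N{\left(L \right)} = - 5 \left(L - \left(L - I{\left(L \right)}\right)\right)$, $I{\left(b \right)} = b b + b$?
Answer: $4096$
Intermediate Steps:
$I{\left(b \right)} = b + b^{2}$ ($I{\left(b \right)} = b^{2} + b = b + b^{2}$)
$f{\left(v \right)} = - \frac{1}{2} + \frac{v^{2}}{2}$ ($f{\left(v \right)} = \frac{3}{2} + \frac{v v - 4}{2} = \frac{3}{2} + \frac{v^{2} - 4}{2} = \frac{3}{2} + \frac{-4 + v^{2}}{2} = \frac{3}{2} + \left(-2 + \frac{v^{2}}{2}\right) = - \frac{1}{2} + \frac{v^{2}}{2}$)
$N{\left(L \right)} = - 5 L \left(1 + L\right)$ ($N{\left(L \right)} = - 5 \left(L + \left(L \left(1 + L\right) - L\right)\right) = - 5 \left(L + \left(- L + L \left(1 + L\right)\right)\right) = - 5 L \left(1 + L\right)$)
$x{\left(s,w \right)} = 0$ ($x{\left(s,w \right)} = - \frac{1}{2} + \frac{1^{2}}{2} = - \frac{1}{2} + \frac{1}{2} \cdot 1 = - \frac{1}{2} + \frac{1}{2} = 0$)
$\left(64 + x{\left(N{\left(4 \right)},-3 \right)}\right)^{2} = \left(64 + 0\right)^{2} = 64^{2} = 4096$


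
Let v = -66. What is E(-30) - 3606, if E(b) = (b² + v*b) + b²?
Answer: 174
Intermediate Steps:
E(b) = -66*b + 2*b² (E(b) = (b² - 66*b) + b² = -66*b + 2*b²)
E(-30) - 3606 = 2*(-30)*(-33 - 30) - 3606 = 2*(-30)*(-63) - 3606 = 3780 - 3606 = 174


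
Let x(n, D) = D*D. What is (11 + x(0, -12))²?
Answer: 24025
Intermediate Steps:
x(n, D) = D²
(11 + x(0, -12))² = (11 + (-12)²)² = (11 + 144)² = 155² = 24025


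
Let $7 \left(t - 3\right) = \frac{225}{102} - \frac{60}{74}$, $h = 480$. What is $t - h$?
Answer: $- \frac{4198707}{8806} \approx -476.8$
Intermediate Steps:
$t = \frac{28173}{8806}$ ($t = 3 + \frac{\frac{225}{102} - \frac{60}{74}}{7} = 3 + \frac{225 \cdot \frac{1}{102} - \frac{30}{37}}{7} = 3 + \frac{\frac{75}{34} - \frac{30}{37}}{7} = 3 + \frac{1}{7} \cdot \frac{1755}{1258} = 3 + \frac{1755}{8806} = \frac{28173}{8806} \approx 3.1993$)
$t - h = \frac{28173}{8806} - 480 = - \frac{4198707}{8806}$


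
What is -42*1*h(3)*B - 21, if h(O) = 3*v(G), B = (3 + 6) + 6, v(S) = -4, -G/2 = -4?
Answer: 7539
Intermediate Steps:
G = 8 (G = -2*(-4) = 8)
B = 15 (B = 9 + 6 = 15)
h(O) = -12 (h(O) = 3*(-4) = -12)
-42*1*h(3)*B - 21 = -42*1*(-12)*15 - 21 = -(-504)*15 - 21 = -42*(-180) - 21 = 7560 - 21 = 7539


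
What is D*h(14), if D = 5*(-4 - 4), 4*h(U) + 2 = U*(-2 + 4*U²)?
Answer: -109460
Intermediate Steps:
h(U) = -½ + U*(-2 + 4*U²)/4 (h(U) = -½ + (U*(-2 + 4*U²))/4 = -½ + U*(-2 + 4*U²)/4)
D = -40 (D = 5*(-8) = -40)
D*h(14) = -40*(-½ + 14³ - ½*14) = -40*(-½ + 2744 - 7) = -40*5473/2 = -109460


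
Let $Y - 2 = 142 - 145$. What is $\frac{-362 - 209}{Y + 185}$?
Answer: $- \frac{571}{184} \approx -3.1033$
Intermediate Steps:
$Y = -1$ ($Y = 2 + \left(142 - 145\right) = 2 - 3 = -1$)
$\frac{-362 - 209}{Y + 185} = \frac{-362 - 209}{-1 + 185} = - \frac{571}{184}$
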